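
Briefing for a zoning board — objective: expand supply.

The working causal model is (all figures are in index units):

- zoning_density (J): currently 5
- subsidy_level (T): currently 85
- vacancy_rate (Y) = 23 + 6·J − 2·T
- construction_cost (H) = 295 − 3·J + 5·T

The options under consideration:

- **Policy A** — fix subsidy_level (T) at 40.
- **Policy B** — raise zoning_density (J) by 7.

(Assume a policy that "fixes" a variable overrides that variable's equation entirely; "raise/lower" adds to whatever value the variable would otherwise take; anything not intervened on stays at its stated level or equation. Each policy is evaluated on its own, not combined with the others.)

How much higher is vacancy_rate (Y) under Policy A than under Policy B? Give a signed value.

Policy A (T := 40):
  J = 5
  T = 40
  Y = 23 + 6·5 − 2·40 = -27
Policy B (J + 7):
  J = 5 + 7 = 12
  T = 85
  Y = 23 + 6·12 − 2·85 = -75
Y: -27 − (-75) = 48

48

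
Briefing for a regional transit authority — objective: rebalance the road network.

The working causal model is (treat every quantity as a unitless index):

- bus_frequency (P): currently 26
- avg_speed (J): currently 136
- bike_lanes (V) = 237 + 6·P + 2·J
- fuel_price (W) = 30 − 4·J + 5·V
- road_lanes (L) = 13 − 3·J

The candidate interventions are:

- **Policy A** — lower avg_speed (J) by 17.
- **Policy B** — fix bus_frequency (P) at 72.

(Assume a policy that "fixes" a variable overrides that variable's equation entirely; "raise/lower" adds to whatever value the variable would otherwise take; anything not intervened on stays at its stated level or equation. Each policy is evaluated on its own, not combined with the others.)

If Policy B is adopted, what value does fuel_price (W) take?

Policy B (P := 72):
  P = 72
  J = 136
  V = 237 + 6·72 + 2·136 = 941
  W = 30 − 4·136 + 5·941 = 4191

4191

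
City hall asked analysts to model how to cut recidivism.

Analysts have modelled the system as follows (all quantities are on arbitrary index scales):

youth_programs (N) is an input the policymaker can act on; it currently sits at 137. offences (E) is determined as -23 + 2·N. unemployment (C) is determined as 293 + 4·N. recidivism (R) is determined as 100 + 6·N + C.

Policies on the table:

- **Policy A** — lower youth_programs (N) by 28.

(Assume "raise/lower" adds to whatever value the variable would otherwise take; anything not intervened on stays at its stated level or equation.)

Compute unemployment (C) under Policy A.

Policy A (N − 28):
  N = 137 − 28 = 109
  C = 293 + 4·109 = 729

729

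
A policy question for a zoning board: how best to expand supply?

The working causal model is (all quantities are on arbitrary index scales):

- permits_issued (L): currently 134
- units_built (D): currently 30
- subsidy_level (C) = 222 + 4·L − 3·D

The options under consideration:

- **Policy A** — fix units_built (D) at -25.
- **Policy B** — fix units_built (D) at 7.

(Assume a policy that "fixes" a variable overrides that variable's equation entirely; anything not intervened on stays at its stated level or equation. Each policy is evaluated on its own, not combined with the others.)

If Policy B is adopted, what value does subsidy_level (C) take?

Policy B (D := 7):
  L = 134
  D = 7
  C = 222 + 4·134 − 3·7 = 737

737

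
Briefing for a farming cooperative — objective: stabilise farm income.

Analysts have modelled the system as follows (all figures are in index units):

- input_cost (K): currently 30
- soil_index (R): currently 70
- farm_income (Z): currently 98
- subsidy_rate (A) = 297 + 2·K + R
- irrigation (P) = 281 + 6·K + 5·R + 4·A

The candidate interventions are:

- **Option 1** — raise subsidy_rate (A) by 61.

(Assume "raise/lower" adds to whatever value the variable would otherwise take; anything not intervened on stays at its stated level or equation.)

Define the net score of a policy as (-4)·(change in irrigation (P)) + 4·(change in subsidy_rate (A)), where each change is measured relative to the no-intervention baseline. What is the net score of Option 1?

-732

Baseline:
  K = 30
  R = 70
  A = 297 + 2·30 + 70 = 427
  P = 281 + 6·30 + 5·70 + 4·427 = 2519
Option 1 (A + 61):
  K = 30
  R = 70
  A = 297 + 2·30 + 70 (+61 from intervention) = 488
  P = 281 + 6·30 + 5·70 + 4·488 = 2763
ΔP = 2763 − 2519 = 244; ΔA = 488 − 427 = 61
Score = (-4)·244 + 4·61 = -732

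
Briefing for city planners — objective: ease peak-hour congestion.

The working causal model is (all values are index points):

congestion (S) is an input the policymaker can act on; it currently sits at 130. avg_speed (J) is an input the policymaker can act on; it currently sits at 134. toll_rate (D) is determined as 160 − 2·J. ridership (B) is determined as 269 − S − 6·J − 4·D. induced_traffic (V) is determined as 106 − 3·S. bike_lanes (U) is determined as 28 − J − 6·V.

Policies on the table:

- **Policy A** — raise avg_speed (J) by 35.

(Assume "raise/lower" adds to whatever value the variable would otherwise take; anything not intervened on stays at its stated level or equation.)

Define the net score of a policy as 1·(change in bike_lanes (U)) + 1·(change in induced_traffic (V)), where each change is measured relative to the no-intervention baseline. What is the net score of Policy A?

-35

Baseline:
  S = 130
  J = 134
  V = 106 − 3·130 = -284
  U = 28 − 134 − 6·(-284) = 1598
Policy A (J + 35):
  S = 130
  J = 134 + 35 = 169
  V = 106 − 3·130 = -284
  U = 28 − 169 − 6·(-284) = 1563
ΔU = 1563 − 1598 = -35; ΔV = -284 − (-284) = 0
Score = 1·(-35) + 1·0 = -35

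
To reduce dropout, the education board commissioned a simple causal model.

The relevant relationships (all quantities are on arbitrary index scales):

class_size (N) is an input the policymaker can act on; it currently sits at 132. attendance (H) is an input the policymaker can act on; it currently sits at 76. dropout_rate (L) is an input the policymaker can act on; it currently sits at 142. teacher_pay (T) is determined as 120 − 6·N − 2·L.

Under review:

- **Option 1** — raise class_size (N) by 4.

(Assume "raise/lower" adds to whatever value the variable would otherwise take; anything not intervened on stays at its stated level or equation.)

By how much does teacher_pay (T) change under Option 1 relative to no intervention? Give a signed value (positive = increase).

-24

Baseline:
  N = 132
  L = 142
  T = 120 − 6·132 − 2·142 = -956
Option 1 (N + 4):
  N = 132 + 4 = 136
  L = 142
  T = 120 − 6·136 − 2·142 = -980
Change in T: -980 − (-956) = -24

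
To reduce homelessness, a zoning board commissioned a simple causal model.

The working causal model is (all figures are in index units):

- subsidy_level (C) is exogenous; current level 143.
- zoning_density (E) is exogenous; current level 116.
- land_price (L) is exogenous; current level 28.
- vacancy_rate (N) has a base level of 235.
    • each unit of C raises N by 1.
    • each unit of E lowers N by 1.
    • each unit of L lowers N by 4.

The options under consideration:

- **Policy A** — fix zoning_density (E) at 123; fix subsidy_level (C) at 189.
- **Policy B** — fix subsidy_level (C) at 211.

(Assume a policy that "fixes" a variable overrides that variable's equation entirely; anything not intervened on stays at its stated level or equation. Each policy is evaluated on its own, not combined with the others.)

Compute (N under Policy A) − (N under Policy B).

-29

Policy A (E := 123, C := 189):
  C = 189
  E = 123
  L = 28
  N = 235 + 189 − 123 − 4·28 = 189
Policy B (C := 211):
  C = 211
  E = 116
  L = 28
  N = 235 + 211 − 116 − 4·28 = 218
N: 189 − 218 = -29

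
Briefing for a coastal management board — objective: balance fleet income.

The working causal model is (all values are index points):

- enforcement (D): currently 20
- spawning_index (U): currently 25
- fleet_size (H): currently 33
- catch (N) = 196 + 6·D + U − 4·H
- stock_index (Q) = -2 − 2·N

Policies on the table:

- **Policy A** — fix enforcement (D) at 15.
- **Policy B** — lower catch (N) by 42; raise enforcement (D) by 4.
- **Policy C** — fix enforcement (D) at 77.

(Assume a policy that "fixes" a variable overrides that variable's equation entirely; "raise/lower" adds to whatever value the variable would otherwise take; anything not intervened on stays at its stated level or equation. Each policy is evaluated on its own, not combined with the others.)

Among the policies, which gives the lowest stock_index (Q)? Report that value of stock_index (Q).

Policy A (D := 15):
  D = 15
  U = 25
  H = 33
  N = 196 + 6·15 + 25 − 4·33 = 179
  Q = -2 − 2·179 = -360
Policy B (N − 42, D + 4):
  D = 20 + 4 = 24
  U = 25
  H = 33
  N = 196 + 6·24 + 25 − 4·33 (−42 from intervention) = 191
  Q = -2 − 2·191 = -384
Policy C (D := 77):
  D = 77
  U = 25
  H = 33
  N = 196 + 6·77 + 25 − 4·33 = 551
  Q = -2 − 2·551 = -1104
Comparing — Policy A: Q=-360, Policy B: Q=-384, Policy C: Q=-1104. Lowest is -1104 (Policy C).

-1104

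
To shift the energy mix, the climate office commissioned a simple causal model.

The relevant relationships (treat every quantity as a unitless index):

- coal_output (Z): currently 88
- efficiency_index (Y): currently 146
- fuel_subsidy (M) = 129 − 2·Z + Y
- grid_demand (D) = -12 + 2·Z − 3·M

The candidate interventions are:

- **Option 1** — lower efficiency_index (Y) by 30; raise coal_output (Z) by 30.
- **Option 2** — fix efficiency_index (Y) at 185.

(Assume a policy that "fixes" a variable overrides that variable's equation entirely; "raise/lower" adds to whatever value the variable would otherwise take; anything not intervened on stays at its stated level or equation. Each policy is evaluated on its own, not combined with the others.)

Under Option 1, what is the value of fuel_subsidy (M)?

Option 1 (Y − 30, Z + 30):
  Z = 88 + 30 = 118
  Y = 146 − 30 = 116
  M = 129 − 2·118 + 116 = 9

9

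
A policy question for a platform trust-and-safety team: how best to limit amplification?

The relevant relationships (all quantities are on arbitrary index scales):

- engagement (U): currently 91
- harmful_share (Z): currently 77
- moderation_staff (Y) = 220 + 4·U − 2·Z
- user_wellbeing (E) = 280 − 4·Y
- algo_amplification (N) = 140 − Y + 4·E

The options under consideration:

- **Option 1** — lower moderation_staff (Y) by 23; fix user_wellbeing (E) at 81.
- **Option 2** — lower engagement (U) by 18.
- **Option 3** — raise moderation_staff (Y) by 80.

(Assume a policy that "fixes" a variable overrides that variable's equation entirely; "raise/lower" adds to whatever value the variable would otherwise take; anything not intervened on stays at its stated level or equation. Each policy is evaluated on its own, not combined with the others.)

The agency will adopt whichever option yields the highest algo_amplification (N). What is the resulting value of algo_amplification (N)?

Option 1 (Y − 23, E := 81):
  U = 91
  Z = 77
  Y = 220 + 4·91 − 2·77 (−23 from intervention) = 407
  E = 81
  N = 140 − 407 + 4·81 = 57
Option 2 (U − 18):
  U = 91 − 18 = 73
  Z = 77
  Y = 220 + 4·73 − 2·77 = 358
  E = 280 − 4·358 = -1152
  N = 140 − 358 + 4·(-1152) = -4826
Option 3 (Y + 80):
  U = 91
  Z = 77
  Y = 220 + 4·91 − 2·77 (+80 from intervention) = 510
  E = 280 − 4·510 = -1760
  N = 140 − 510 + 4·(-1760) = -7410
Comparing — Option 1: N=57, Option 2: N=-4826, Option 3: N=-7410. Highest is 57 (Option 1).

57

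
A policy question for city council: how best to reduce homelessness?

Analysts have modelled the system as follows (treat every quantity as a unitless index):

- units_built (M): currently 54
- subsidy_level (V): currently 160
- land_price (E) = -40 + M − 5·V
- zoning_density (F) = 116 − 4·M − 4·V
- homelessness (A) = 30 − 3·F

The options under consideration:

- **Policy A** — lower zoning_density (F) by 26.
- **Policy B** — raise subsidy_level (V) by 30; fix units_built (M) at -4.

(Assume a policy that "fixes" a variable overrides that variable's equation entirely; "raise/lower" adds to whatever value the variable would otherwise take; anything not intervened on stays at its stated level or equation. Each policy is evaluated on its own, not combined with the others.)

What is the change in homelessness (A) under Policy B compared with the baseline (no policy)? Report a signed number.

Baseline:
  M = 54
  V = 160
  F = 116 − 4·54 − 4·160 = -740
  A = 30 − 3·(-740) = 2250
Policy B (V + 30, M := -4):
  M = -4
  V = 160 + 30 = 190
  F = 116 − 4·(-4) − 4·190 = -628
  A = 30 − 3·(-628) = 1914
Change in A: 1914 − 2250 = -336

-336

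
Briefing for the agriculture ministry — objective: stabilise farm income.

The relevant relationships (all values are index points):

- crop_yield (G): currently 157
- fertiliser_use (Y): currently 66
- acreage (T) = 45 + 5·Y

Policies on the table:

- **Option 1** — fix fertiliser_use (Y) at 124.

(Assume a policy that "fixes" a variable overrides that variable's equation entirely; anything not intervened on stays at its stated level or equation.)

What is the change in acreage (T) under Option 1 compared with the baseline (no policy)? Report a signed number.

290

Baseline:
  Y = 66
  T = 45 + 5·66 = 375
Option 1 (Y := 124):
  Y = 124
  T = 45 + 5·124 = 665
Change in T: 665 − 375 = 290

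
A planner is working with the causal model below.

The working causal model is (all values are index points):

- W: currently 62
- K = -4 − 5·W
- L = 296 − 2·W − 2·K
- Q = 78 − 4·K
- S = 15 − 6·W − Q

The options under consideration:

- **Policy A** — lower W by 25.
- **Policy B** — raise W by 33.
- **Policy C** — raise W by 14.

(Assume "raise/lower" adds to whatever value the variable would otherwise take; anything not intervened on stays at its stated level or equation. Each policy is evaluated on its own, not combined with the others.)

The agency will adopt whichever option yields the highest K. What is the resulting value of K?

Policy A (W − 25):
  W = 62 − 25 = 37
  K = -4 − 5·37 = -189
Policy B (W + 33):
  W = 62 + 33 = 95
  K = -4 − 5·95 = -479
Policy C (W + 14):
  W = 62 + 14 = 76
  K = -4 − 5·76 = -384
Comparing — Policy A: K=-189, Policy B: K=-479, Policy C: K=-384. Highest is -189 (Policy A).

-189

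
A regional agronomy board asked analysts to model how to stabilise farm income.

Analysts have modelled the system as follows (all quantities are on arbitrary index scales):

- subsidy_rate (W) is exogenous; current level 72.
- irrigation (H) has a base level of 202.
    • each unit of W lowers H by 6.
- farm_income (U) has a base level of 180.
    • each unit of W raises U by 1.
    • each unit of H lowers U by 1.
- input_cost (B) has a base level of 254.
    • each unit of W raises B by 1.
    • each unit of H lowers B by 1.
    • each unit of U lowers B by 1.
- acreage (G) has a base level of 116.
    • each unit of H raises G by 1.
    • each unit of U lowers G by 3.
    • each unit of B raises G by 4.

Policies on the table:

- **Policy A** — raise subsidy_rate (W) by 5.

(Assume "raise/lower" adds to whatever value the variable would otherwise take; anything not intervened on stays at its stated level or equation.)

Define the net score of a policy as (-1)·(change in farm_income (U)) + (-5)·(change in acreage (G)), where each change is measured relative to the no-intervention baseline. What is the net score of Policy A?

640

Baseline:
  W = 72
  H = 202 − 6·72 = -230
  U = 180 + 72 − (-230) = 482
  B = 254 + 72 − (-230) − 482 = 74
  G = 116 + (-230) − 3·482 + 4·74 = -1264
Policy A (W + 5):
  W = 72 + 5 = 77
  H = 202 − 6·77 = -260
  U = 180 + 77 − (-260) = 517
  B = 254 + 77 − (-260) − 517 = 74
  G = 116 + (-260) − 3·517 + 4·74 = -1399
ΔU = 517 − 482 = 35; ΔG = -1399 − (-1264) = -135
Score = (-1)·35 + (-5)·(-135) = 640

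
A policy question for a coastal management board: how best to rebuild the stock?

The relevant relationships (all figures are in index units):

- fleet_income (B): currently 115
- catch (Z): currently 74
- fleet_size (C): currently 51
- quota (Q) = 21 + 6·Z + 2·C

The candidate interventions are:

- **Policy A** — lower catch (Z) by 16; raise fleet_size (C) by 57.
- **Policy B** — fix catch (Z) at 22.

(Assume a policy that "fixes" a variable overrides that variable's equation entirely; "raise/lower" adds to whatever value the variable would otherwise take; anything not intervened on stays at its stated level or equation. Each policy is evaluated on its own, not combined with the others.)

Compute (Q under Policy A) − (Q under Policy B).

Policy A (Z − 16, C + 57):
  Z = 74 − 16 = 58
  C = 51 + 57 = 108
  Q = 21 + 6·58 + 2·108 = 585
Policy B (Z := 22):
  Z = 22
  C = 51
  Q = 21 + 6·22 + 2·51 = 255
Q: 585 − 255 = 330

330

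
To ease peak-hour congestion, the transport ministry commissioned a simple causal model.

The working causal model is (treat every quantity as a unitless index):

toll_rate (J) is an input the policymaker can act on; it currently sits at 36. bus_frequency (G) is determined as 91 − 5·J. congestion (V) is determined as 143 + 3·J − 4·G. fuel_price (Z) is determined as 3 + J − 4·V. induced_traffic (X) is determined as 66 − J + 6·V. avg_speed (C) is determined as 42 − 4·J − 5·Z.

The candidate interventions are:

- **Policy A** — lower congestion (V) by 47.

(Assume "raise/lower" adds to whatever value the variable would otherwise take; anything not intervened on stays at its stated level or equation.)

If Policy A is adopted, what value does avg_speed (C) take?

10903

Policy A (V − 47):
  J = 36
  G = 91 − 5·36 = -89
  V = 143 + 3·36 − 4·(-89) (−47 from intervention) = 560
  Z = 3 + 36 − 4·560 = -2201
  C = 42 − 4·36 − 5·(-2201) = 10903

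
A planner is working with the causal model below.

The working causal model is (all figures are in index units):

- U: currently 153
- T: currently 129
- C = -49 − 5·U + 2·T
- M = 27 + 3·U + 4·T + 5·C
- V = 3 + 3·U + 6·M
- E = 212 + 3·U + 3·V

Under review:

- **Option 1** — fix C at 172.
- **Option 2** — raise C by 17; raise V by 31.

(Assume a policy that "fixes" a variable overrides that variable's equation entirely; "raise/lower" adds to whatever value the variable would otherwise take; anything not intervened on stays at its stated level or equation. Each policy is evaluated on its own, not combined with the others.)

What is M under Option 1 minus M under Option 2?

Option 1 (C := 172):
  U = 153
  T = 129
  C = 172
  M = 27 + 3·153 + 4·129 + 5·172 = 1862
Option 2 (C + 17, V + 31):
  U = 153
  T = 129
  C = -49 − 5·153 + 2·129 (+17 from intervention) = -539
  M = 27 + 3·153 + 4·129 + 5·(-539) = -1693
M: 1862 − (-1693) = 3555

3555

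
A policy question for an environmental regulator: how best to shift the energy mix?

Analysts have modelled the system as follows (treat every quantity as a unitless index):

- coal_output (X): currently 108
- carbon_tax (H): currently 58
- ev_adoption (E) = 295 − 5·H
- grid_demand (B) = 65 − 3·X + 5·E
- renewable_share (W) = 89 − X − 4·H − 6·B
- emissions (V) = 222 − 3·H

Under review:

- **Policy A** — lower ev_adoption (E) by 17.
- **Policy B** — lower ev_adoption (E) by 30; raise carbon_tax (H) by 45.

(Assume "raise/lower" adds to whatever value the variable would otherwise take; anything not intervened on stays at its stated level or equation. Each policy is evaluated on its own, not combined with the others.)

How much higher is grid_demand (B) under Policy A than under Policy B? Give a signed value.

1190

Policy A (E − 17):
  X = 108
  H = 58
  E = 295 − 5·58 (−17 from intervention) = -12
  B = 65 − 3·108 + 5·(-12) = -319
Policy B (E − 30, H + 45):
  X = 108
  H = 58 + 45 = 103
  E = 295 − 5·103 (−30 from intervention) = -250
  B = 65 − 3·108 + 5·(-250) = -1509
B: -319 − (-1509) = 1190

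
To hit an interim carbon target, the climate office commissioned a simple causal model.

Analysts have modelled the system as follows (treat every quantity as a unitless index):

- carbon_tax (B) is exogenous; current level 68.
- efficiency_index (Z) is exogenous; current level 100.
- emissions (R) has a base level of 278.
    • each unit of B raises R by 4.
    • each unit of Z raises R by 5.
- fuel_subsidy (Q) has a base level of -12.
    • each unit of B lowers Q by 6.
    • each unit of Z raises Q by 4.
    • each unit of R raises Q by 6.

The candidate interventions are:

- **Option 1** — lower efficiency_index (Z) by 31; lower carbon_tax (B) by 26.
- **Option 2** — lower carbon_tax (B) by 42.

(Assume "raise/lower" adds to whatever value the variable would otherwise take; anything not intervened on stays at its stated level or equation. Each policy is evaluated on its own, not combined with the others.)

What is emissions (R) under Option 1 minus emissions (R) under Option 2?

-91

Option 1 (Z − 31, B − 26):
  B = 68 − 26 = 42
  Z = 100 − 31 = 69
  R = 278 + 4·42 + 5·69 = 791
Option 2 (B − 42):
  B = 68 − 42 = 26
  Z = 100
  R = 278 + 4·26 + 5·100 = 882
R: 791 − 882 = -91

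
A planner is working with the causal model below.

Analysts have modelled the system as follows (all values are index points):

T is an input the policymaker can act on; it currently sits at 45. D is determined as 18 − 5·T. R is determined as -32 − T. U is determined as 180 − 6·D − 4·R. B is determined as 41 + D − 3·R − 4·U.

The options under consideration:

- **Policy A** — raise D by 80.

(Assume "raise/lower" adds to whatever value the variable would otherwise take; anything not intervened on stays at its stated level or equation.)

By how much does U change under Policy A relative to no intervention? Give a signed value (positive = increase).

Baseline:
  T = 45
  D = 18 − 5·45 = -207
  R = -32 − 45 = -77
  U = 180 − 6·(-207) − 4·(-77) = 1730
Policy A (D + 80):
  T = 45
  D = 18 − 5·45 (+80 from intervention) = -127
  R = -32 − 45 = -77
  U = 180 − 6·(-127) − 4·(-77) = 1250
Change in U: 1250 − 1730 = -480

-480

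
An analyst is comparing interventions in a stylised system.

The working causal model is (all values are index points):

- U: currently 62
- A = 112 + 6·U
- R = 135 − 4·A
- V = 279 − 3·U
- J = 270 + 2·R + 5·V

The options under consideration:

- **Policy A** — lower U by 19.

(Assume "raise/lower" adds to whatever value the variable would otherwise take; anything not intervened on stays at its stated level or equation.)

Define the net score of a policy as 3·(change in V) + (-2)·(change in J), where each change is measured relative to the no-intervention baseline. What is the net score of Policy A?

Baseline:
  U = 62
  A = 112 + 6·62 = 484
  R = 135 − 4·484 = -1801
  V = 279 − 3·62 = 93
  J = 270 + 2·(-1801) + 5·93 = -2867
Policy A (U − 19):
  U = 62 − 19 = 43
  A = 112 + 6·43 = 370
  R = 135 − 4·370 = -1345
  V = 279 − 3·43 = 150
  J = 270 + 2·(-1345) + 5·150 = -1670
ΔV = 150 − 93 = 57; ΔJ = -1670 − (-2867) = 1197
Score = 3·57 + (-2)·1197 = -2223

-2223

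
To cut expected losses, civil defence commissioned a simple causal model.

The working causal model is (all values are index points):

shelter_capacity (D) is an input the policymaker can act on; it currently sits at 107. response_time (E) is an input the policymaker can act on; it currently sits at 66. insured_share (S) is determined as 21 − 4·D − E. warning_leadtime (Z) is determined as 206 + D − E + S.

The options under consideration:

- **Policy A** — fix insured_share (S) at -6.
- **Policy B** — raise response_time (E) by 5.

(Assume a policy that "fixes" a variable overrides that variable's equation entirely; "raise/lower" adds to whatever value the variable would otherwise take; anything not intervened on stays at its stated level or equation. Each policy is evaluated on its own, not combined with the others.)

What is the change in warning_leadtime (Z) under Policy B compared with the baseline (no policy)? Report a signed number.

Baseline:
  D = 107
  E = 66
  S = 21 − 4·107 − 66 = -473
  Z = 206 + 107 − 66 + (-473) = -226
Policy B (E + 5):
  D = 107
  E = 66 + 5 = 71
  S = 21 − 4·107 − 71 = -478
  Z = 206 + 107 − 71 + (-478) = -236
Change in Z: -236 − (-226) = -10

-10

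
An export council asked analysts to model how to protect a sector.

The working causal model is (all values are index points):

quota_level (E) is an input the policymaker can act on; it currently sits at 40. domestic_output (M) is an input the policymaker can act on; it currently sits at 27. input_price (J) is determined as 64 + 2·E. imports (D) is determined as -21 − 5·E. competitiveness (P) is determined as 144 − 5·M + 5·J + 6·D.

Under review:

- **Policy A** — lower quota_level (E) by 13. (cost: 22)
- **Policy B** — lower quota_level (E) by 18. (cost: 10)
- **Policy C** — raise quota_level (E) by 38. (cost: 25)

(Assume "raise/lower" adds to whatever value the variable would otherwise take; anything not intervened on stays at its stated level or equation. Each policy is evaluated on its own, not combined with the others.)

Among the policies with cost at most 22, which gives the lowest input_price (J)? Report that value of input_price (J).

Policy A (E − 13):
  E = 40 − 13 = 27
  J = 64 + 2·27 = 118
Policy B (E − 18):
  E = 40 − 18 = 22
  J = 64 + 2·22 = 108
Comparing — Policy A: J=118, Policy B: J=108. Lowest is 108 (Policy B).

108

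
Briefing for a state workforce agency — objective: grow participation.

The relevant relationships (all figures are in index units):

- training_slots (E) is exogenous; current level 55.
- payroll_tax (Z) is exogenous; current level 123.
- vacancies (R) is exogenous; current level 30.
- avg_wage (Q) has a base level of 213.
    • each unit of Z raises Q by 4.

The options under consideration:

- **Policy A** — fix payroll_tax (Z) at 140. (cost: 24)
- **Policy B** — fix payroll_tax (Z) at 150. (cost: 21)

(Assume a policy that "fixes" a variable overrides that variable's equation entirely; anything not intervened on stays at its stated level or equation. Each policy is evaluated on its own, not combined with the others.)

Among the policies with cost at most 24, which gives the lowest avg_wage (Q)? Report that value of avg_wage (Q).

Policy A (Z := 140):
  Z = 140
  Q = 213 + 4·140 = 773
Policy B (Z := 150):
  Z = 150
  Q = 213 + 4·150 = 813
Comparing — Policy A: Q=773, Policy B: Q=813. Lowest is 773 (Policy A).

773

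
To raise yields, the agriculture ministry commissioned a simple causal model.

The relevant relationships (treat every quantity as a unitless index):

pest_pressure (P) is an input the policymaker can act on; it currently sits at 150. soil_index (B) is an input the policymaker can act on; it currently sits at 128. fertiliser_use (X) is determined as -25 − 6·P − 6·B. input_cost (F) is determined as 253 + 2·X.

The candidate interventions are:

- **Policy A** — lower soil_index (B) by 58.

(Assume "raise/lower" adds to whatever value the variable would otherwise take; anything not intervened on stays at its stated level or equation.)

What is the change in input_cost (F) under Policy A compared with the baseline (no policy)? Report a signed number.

696

Baseline:
  P = 150
  B = 128
  X = -25 − 6·150 − 6·128 = -1693
  F = 253 + 2·(-1693) = -3133
Policy A (B − 58):
  P = 150
  B = 128 − 58 = 70
  X = -25 − 6·150 − 6·70 = -1345
  F = 253 + 2·(-1345) = -2437
Change in F: -2437 − (-3133) = 696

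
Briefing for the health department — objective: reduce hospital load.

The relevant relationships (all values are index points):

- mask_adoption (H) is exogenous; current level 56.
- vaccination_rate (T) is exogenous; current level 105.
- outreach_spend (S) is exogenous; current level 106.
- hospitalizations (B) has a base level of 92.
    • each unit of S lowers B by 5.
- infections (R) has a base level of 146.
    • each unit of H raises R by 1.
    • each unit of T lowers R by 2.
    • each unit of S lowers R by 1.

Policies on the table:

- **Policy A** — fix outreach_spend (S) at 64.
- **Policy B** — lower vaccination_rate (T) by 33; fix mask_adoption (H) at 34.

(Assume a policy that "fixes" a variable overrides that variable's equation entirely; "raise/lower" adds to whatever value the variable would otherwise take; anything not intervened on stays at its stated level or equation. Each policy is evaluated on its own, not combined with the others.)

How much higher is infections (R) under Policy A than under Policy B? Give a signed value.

Policy A (S := 64):
  H = 56
  T = 105
  S = 64
  R = 146 + 56 − 2·105 − 64 = -72
Policy B (T − 33, H := 34):
  H = 34
  T = 105 − 33 = 72
  S = 106
  R = 146 + 34 − 2·72 − 106 = -70
R: -72 − (-70) = -2

-2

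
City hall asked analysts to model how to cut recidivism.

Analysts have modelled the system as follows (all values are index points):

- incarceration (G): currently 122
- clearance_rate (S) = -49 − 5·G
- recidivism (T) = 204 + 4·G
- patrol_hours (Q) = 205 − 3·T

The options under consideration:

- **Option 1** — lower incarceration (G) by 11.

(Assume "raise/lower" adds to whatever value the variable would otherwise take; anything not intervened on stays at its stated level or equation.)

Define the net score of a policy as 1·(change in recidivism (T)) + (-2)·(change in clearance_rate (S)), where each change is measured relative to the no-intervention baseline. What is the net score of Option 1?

-154

Baseline:
  G = 122
  S = -49 − 5·122 = -659
  T = 204 + 4·122 = 692
Option 1 (G − 11):
  G = 122 − 11 = 111
  S = -49 − 5·111 = -604
  T = 204 + 4·111 = 648
ΔT = 648 − 692 = -44; ΔS = -604 − (-659) = 55
Score = 1·(-44) + (-2)·55 = -154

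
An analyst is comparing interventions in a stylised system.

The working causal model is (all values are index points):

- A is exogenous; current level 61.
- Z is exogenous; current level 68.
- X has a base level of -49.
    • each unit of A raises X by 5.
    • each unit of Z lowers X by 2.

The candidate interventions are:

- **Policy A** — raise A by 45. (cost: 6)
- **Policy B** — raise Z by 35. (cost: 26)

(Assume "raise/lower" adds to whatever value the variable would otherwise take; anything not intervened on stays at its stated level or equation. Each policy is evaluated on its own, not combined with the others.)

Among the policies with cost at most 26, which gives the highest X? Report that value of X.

345

Policy A (A + 45):
  A = 61 + 45 = 106
  Z = 68
  X = -49 + 5·106 − 2·68 = 345
Policy B (Z + 35):
  A = 61
  Z = 68 + 35 = 103
  X = -49 + 5·61 − 2·103 = 50
Comparing — Policy A: X=345, Policy B: X=50. Highest is 345 (Policy A).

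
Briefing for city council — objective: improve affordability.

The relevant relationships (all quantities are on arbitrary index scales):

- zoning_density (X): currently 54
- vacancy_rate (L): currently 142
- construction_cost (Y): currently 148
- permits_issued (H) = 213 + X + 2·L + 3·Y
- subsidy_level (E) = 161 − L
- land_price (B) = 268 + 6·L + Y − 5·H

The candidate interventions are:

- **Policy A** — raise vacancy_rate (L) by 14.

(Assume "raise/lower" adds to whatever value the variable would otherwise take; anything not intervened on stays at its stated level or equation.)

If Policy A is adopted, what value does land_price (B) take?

-3763

Policy A (L + 14):
  X = 54
  L = 142 + 14 = 156
  Y = 148
  H = 213 + 54 + 2·156 + 3·148 = 1023
  B = 268 + 6·156 + 148 − 5·1023 = -3763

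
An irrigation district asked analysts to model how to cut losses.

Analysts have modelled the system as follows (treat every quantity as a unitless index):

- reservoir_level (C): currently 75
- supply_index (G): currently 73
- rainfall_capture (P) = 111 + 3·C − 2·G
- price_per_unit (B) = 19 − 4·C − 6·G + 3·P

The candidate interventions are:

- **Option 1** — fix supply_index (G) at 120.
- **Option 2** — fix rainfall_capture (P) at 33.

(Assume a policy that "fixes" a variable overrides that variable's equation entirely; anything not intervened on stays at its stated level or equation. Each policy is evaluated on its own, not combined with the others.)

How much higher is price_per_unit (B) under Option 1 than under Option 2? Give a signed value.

-93

Option 1 (G := 120):
  C = 75
  G = 120
  P = 111 + 3·75 − 2·120 = 96
  B = 19 − 4·75 − 6·120 + 3·96 = -713
Option 2 (P := 33):
  C = 75
  G = 73
  P = 33
  B = 19 − 4·75 − 6·73 + 3·33 = -620
B: -713 − (-620) = -93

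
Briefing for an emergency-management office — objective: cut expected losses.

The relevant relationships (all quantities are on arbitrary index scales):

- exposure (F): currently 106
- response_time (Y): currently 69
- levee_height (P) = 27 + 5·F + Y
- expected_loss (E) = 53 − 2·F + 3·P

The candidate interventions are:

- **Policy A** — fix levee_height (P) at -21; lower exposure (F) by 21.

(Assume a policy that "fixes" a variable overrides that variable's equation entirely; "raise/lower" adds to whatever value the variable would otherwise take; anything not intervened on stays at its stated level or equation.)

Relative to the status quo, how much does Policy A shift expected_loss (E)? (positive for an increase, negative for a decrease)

-1899

Baseline:
  F = 106
  Y = 69
  P = 27 + 5·106 + 69 = 626
  E = 53 − 2·106 + 3·626 = 1719
Policy A (P := -21, F − 21):
  F = 106 − 21 = 85
  Y = 69
  P = -21
  E = 53 − 2·85 + 3·(-21) = -180
Change in E: -180 − 1719 = -1899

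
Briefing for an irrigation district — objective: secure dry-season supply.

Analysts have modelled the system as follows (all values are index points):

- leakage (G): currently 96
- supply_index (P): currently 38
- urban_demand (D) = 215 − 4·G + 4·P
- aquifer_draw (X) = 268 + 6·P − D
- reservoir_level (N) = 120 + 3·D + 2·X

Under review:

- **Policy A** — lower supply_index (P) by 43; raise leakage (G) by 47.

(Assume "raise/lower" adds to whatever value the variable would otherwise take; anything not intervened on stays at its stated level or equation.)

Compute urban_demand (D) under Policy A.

-377

Policy A (P − 43, G + 47):
  G = 96 + 47 = 143
  P = 38 − 43 = -5
  D = 215 − 4·143 + 4·(-5) = -377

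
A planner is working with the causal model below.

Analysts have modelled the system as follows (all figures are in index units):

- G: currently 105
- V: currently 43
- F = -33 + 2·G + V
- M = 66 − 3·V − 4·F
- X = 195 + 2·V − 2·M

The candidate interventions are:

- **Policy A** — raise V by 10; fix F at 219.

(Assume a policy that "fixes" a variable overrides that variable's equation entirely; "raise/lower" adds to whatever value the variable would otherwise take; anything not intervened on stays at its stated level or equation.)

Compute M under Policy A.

Policy A (V + 10, F := 219):
  G = 105
  V = 43 + 10 = 53
  F = 219
  M = 66 − 3·53 − 4·219 = -969

-969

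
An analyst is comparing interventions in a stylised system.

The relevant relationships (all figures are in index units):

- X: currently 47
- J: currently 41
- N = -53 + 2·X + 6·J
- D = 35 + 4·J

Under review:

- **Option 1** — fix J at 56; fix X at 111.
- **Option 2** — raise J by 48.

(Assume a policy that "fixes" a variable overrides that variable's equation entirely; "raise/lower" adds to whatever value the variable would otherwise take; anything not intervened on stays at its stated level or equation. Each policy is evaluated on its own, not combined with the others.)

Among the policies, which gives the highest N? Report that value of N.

575

Option 1 (J := 56, X := 111):
  X = 111
  J = 56
  N = -53 + 2·111 + 6·56 = 505
Option 2 (J + 48):
  X = 47
  J = 41 + 48 = 89
  N = -53 + 2·47 + 6·89 = 575
Comparing — Option 1: N=505, Option 2: N=575. Highest is 575 (Option 2).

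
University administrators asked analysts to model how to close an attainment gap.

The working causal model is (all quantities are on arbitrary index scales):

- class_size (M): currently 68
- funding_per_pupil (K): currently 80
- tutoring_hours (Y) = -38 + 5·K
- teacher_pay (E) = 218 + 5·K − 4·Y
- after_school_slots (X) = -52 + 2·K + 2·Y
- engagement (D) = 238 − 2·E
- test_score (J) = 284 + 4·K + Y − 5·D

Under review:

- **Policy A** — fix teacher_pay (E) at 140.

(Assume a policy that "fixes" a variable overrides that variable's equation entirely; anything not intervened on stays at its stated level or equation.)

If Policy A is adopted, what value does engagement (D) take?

Policy A (E := 140):
  K = 80
  Y = -38 + 5·80 = 362
  E = 140
  D = 238 − 2·140 = -42

-42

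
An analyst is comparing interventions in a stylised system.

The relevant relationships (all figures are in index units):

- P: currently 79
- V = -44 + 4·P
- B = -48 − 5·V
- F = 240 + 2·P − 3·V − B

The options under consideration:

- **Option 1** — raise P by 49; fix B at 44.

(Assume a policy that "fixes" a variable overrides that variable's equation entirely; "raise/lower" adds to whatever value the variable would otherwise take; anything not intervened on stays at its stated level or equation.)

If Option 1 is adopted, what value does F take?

-952

Option 1 (P + 49, B := 44):
  P = 79 + 49 = 128
  V = -44 + 4·128 = 468
  B = 44
  F = 240 + 2·128 − 3·468 − 44 = -952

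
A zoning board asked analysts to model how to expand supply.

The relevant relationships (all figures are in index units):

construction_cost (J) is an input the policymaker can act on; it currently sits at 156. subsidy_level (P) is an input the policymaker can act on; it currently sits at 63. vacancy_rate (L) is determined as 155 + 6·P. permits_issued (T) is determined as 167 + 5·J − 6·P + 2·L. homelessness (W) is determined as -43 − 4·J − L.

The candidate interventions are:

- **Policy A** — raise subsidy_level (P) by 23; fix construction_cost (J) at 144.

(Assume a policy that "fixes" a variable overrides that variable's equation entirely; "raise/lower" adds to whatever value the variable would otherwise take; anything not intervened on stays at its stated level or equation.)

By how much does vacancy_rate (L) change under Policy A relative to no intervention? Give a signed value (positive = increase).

138

Baseline:
  P = 63
  L = 155 + 6·63 = 533
Policy A (P + 23, J := 144):
  P = 63 + 23 = 86
  L = 155 + 6·86 = 671
Change in L: 671 − 533 = 138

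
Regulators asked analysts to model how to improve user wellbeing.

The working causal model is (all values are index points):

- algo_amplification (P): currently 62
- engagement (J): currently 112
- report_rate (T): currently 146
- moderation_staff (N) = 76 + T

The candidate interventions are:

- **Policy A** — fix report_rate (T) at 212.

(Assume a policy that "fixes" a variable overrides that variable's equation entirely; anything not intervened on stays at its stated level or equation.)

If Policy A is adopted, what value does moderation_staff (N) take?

Policy A (T := 212):
  T = 212
  N = 76 + 212 = 288

288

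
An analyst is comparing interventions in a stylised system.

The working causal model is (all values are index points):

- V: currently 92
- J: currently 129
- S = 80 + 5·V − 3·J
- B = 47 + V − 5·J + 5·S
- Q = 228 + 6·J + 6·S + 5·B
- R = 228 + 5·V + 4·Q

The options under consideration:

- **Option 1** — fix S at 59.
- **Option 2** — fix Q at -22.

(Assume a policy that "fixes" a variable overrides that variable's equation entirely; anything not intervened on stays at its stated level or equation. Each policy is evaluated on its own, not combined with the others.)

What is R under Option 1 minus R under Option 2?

1292

Option 1 (S := 59):
  V = 92
  J = 129
  S = 59
  B = 47 + 92 − 5·129 + 5·59 = -211
  Q = 228 + 6·129 + 6·59 + 5·(-211) = 301
  R = 228 + 5·92 + 4·301 = 1892
Option 2 (Q := -22):
  V = 92
  J = 129
  S = 80 + 5·92 − 3·129 = 153
  B = 47 + 92 − 5·129 + 5·153 = 259
  Q = -22
  R = 228 + 5·92 + 4·(-22) = 600
R: 1892 − 600 = 1292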